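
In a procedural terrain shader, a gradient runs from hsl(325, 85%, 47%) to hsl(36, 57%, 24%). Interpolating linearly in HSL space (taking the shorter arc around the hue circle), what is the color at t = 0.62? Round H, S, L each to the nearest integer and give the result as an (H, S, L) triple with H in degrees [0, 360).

(9, 68, 33)

Hue: 36 − 325 = -289°, but |-289| > 180 so the shorter arc goes the other way: Δh = -289 + 360 = 71°.
H = 325 + 0.62 × (71) = 369.02 → 369 → 369 mod 360 = 9°
S = 85 + 0.62 × (57 − 85) = 67.64 → 68%
L = 47 + 0.62 × (24 − 47) = 32.74 → 33%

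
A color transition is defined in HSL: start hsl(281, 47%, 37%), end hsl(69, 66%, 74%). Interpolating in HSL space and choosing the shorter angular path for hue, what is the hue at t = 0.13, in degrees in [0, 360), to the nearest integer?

300

Hue: 69 − 281 = -212°, but |-212| > 180 so the shorter arc goes the other way: Δh = -212 + 360 = 148°.
H = 281 + 0.13 × (148) = 300.24 → 300°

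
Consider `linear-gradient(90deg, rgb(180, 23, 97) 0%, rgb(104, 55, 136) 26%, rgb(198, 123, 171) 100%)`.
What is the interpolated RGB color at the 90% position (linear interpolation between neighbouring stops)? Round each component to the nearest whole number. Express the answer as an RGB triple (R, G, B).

90% lies between the 26% and 100% stops, so the local fraction is t = (90 − 26)/(100 − 26) = 64/74 ≈ 0.8649.
R = 104 + 0.8649 × (198 − 104) = 185.301 → 185
G = 55 + 0.8649 × (123 − 55) = 113.813 → 114
B = 136 + 0.8649 × (171 − 136) = 166.272 → 166

(185, 114, 166)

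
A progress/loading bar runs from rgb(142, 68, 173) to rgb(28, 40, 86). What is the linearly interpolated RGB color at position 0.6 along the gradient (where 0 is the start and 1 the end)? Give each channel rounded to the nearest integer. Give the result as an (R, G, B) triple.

(74, 51, 121)

R = 142 + 0.6 × (28 − 142) = 142 + 0.6 × -114 = 73.6 → 74
G = 68 + 0.6 × (40 − 68) = 68 + 0.6 × -28 = 51.2 → 51
B = 173 + 0.6 × (86 − 173) = 173 + 0.6 × -87 = 120.8 → 121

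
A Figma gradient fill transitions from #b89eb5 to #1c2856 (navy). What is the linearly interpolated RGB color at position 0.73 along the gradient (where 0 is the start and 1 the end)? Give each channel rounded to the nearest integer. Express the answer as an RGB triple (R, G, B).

(70, 72, 112)

#b89eb5 → (184, 158, 181); #1c2856 → (28, 40, 86).
R = 184 + 0.73 × (28 − 184) = 184 + 0.73 × -156 = 70.12 → 70
G = 158 + 0.73 × (40 − 158) = 158 + 0.73 × -118 = 71.86 → 72
B = 181 + 0.73 × (86 − 181) = 181 + 0.73 × -95 = 111.65 → 112
So the blended color is (70, 72, 112), about #464870.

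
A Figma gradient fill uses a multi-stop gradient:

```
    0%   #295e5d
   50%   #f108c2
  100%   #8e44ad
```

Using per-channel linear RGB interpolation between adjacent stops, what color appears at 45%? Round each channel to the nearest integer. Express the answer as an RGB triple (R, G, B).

45% lies between the 0% and 50% stops, so the local fraction is t = (45 − 0)/(50 − 0) = 45/50 ≈ 0.9.
#295e5d → (41, 94, 93); #f108c2 → (241, 8, 194).
R = 41 + 0.9 × (241 − 41) = 221 → 221
G = 94 + 0.9 × (8 − 94) = 16.6 → 17
B = 93 + 0.9 × (194 − 93) = 183.9 → 184

(221, 17, 184)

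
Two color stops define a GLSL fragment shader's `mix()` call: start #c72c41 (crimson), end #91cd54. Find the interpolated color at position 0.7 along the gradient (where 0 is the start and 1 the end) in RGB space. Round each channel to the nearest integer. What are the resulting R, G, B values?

(161, 157, 78)

#c72c41 → (199, 44, 65); #91cd54 → (145, 205, 84).
R = 199 + 0.7 × (145 − 199) = 199 + 0.7 × -54 = 161.2 → 161
G = 44 + 0.7 × (205 − 44) = 44 + 0.7 × 161 = 156.7 → 157
B = 65 + 0.7 × (84 − 65) = 65 + 0.7 × 19 = 78.3 → 78
So the blended color is (161, 157, 78), about #a19d4e.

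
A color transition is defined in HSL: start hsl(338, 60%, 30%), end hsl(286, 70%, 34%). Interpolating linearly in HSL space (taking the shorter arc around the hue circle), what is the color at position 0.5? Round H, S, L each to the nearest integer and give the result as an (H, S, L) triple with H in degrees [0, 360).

Hue arc: Δh = 286 − 338 = -52° (|Δh| ≤ 180, already the shorter path).
H = 338 + 0.5 × (-52) = 312 → 312°
S = 60 + 0.5 × (70 − 60) = 65 → 65%
L = 30 + 0.5 × (34 − 30) = 32 → 32%

(312, 65, 32)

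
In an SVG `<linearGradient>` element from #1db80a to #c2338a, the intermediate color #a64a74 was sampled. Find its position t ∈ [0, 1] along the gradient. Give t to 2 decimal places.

Invert the lerp on the R channel (largest span, 165): t = (166 − 29) / (194 − 29) = 137/165 = 0.8303.
Check on G: (74 − 184)/(51 − 184) = 0.8271 ✓

0.83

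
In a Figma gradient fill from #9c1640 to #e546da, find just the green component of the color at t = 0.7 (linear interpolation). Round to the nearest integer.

56

G₁ = 22 (from #9c1640), G₂ = 70 (from #e546da).
G = 22 + 0.7 × (70 − 22) = 55.6 → 56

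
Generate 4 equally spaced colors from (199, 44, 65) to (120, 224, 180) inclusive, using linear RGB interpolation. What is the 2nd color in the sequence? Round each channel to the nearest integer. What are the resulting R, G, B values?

(173, 104, 103)

With 4 swatches and endpoints inclusive, swatch 2 sits at t = (2 − 1)/(4 − 1) = 1/3 ≈ 0.3333.
R = 199 + 0.3333 × (120 − 199) = 172.669 → 173
G = 44 + 0.3333 × (224 − 44) = 103.994 → 104
B = 65 + 0.3333 × (180 − 65) = 103.329 → 103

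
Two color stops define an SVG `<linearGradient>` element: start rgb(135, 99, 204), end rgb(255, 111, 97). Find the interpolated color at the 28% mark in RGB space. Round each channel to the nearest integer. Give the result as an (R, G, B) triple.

(169, 102, 174)

28% corresponds to t = 0.28.
R = 135 + 0.28 × (255 − 135) = 135 + 0.28 × 120 = 168.6 → 169
G = 99 + 0.28 × (111 − 99) = 99 + 0.28 × 12 = 102.36 → 102
B = 204 + 0.28 × (97 − 204) = 204 + 0.28 × -107 = 174.04 → 174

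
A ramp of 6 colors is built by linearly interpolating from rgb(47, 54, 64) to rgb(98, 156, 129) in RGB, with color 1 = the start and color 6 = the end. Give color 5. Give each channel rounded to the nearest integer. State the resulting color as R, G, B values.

(88, 136, 116)

With 6 swatches and endpoints inclusive, swatch 5 sits at t = (5 − 1)/(6 − 1) = 4/5 ≈ 0.8.
R = 47 + 0.8 × (98 − 47) = 87.8 → 88
G = 54 + 0.8 × (156 − 54) = 135.6 → 136
B = 64 + 0.8 × (129 − 64) = 116 → 116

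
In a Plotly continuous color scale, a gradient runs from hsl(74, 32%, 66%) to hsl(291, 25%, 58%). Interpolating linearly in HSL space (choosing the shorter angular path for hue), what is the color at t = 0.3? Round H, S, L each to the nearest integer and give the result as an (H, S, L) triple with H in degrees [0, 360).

Hue: 291 − 74 = 217°, but |217| > 180 so the shorter arc goes the other way: Δh = 217 − 360 = -143°.
H = 74 + 0.3 × (-143) = 31.1 → 31°
S = 32 + 0.3 × (25 − 32) = 29.9 → 30%
L = 66 + 0.3 × (58 − 66) = 63.6 → 64%

(31, 30, 64)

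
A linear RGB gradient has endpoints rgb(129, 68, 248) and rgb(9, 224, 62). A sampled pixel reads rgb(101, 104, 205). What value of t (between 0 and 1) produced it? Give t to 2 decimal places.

Invert the lerp on the B channel (largest span, 186): t = (205 − 248) / (62 − 248) = -43/-186 = 0.23118.
Check on R: (101 − 129)/(9 − 129) = 0.2333 ✓

0.23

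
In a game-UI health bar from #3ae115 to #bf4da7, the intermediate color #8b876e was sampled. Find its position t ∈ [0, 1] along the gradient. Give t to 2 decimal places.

Invert the lerp on the G channel (largest span, 148): t = (135 − 225) / (77 − 225) = -90/-148 = 0.60811.
Check on R: (139 − 58)/(191 − 58) = 0.609 ✓

0.61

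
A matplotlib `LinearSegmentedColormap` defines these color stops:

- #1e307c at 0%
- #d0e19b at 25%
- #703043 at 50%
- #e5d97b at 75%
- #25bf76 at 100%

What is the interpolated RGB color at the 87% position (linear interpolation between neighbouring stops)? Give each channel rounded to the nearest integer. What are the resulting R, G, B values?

87% lies between the 75% and 100% stops, so the local fraction is t = (87 − 75)/(100 − 75) = 12/25 ≈ 0.48.
#e5d97b → (229, 217, 123); #25bf76 → (37, 191, 118).
R = 229 + 0.48 × (37 − 229) = 136.84 → 137
G = 217 + 0.48 × (191 − 217) = 204.52 → 205
B = 123 + 0.48 × (118 − 123) = 120.6 → 121

(137, 205, 121)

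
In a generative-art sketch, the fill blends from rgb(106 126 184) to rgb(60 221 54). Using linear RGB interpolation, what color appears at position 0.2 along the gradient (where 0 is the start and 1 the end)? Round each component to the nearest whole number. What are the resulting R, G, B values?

R = 106 + 0.2 × (60 − 106) = 106 + 0.2 × -46 = 96.8 → 97
G = 126 + 0.2 × (221 − 126) = 126 + 0.2 × 95 = 145 → 145
B = 184 + 0.2 × (54 − 184) = 184 + 0.2 × -130 = 158 → 158
So the blended color is (97, 145, 158), about #61919e.

(97, 145, 158)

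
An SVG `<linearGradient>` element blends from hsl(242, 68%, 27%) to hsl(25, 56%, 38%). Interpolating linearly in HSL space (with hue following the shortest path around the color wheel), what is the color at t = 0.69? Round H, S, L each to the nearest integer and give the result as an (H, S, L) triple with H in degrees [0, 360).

Hue: 25 − 242 = -217°, but |-217| > 180 so the shorter arc goes the other way: Δh = -217 + 360 = 143°.
H = 242 + 0.69 × (143) = 340.67 → 341°
S = 68 + 0.69 × (56 − 68) = 59.72 → 60%
L = 27 + 0.69 × (38 − 27) = 34.59 → 35%

(341, 60, 35)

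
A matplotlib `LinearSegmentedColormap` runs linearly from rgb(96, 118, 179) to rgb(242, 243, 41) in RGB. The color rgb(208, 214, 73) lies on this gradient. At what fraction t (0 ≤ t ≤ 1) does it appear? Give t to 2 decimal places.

Invert the lerp on the R channel (largest span, 146): t = (208 − 96) / (242 − 96) = 112/146 = 0.76712.
Check on G: (214 − 118)/(243 − 118) = 0.768 ✓

0.77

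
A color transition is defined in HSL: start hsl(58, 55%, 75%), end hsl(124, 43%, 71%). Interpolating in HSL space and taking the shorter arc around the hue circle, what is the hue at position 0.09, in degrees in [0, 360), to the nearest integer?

Hue arc: Δh = 124 − 58 = 66° (|Δh| ≤ 180, already the shorter path).
H = 58 + 0.09 × (66) = 63.94 → 64°

64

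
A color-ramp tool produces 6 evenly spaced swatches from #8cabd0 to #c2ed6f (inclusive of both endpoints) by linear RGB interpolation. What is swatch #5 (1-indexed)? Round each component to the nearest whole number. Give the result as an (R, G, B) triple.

(183, 224, 130)

With 6 swatches and endpoints inclusive, swatch 5 sits at t = (5 − 1)/(6 − 1) = 4/5 ≈ 0.8.
#8cabd0 → (140, 171, 208); #c2ed6f → (194, 237, 111).
R = 140 + 0.8 × (194 − 140) = 183.2 → 183
G = 171 + 0.8 × (237 − 171) = 223.8 → 224
B = 208 + 0.8 × (111 − 208) = 130.4 → 130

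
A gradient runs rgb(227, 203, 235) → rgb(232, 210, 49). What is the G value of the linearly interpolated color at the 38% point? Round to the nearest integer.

206

G = 203 + 0.38 × (210 − 203) = 205.66 → 206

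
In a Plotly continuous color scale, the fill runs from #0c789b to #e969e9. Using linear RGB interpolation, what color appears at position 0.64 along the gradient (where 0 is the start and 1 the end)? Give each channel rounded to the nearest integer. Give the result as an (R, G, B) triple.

(153, 110, 205)

#0c789b → (12, 120, 155); #e969e9 → (233, 105, 233).
R = 12 + 0.64 × (233 − 12) = 12 + 0.64 × 221 = 153.44 → 153
G = 120 + 0.64 × (105 − 120) = 120 + 0.64 × -15 = 110.4 → 110
B = 155 + 0.64 × (233 − 155) = 155 + 0.64 × 78 = 204.92 → 205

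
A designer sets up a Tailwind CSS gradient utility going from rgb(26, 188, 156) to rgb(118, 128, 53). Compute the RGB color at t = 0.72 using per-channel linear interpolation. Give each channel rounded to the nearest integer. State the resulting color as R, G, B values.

R = 26 + 0.72 × (118 − 26) = 26 + 0.72 × 92 = 92.24 → 92
G = 188 + 0.72 × (128 − 188) = 188 + 0.72 × -60 = 144.8 → 145
B = 156 + 0.72 × (53 − 156) = 156 + 0.72 × -103 = 81.84 → 82

(92, 145, 82)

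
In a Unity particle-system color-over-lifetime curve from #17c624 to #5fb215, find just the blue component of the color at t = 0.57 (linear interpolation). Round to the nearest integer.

27

B₁ = 36 (from #17c624), B₂ = 21 (from #5fb215).
B = 36 + 0.57 × (21 − 36) = 27.45 → 27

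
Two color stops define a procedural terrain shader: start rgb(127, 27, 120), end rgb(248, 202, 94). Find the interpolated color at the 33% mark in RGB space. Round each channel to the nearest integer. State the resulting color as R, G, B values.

33% corresponds to t = 0.33.
R = 127 + 0.33 × (248 − 127) = 127 + 0.33 × 121 = 166.93 → 167
G = 27 + 0.33 × (202 − 27) = 27 + 0.33 × 175 = 84.75 → 85
B = 120 + 0.33 × (94 − 120) = 120 + 0.33 × -26 = 111.42 → 111

(167, 85, 111)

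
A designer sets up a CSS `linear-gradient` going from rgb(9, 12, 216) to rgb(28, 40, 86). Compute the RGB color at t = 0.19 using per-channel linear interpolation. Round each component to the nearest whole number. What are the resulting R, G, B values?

(13, 17, 191)

R = 9 + 0.19 × (28 − 9) = 9 + 0.19 × 19 = 12.61 → 13
G = 12 + 0.19 × (40 − 12) = 12 + 0.19 × 28 = 17.32 → 17
B = 216 + 0.19 × (86 − 216) = 216 + 0.19 × -130 = 191.3 → 191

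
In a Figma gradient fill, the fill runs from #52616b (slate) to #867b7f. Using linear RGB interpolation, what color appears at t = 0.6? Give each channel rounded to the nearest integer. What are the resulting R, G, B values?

#52616b → (82, 97, 107); #867b7f → (134, 123, 127).
R = 82 + 0.6 × (134 − 82) = 82 + 0.6 × 52 = 113.2 → 113
G = 97 + 0.6 × (123 − 97) = 97 + 0.6 × 26 = 112.6 → 113
B = 107 + 0.6 × (127 − 107) = 107 + 0.6 × 20 = 119 → 119

(113, 113, 119)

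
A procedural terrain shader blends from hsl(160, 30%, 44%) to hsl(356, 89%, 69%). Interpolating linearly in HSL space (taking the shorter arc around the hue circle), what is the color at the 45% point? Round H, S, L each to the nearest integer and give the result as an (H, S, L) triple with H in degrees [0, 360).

Hue: 356 − 160 = 196°, but |196| > 180 so the shorter arc goes the other way: Δh = 196 − 360 = -164°.
H = 160 + 0.45 × (-164) = 86.2 → 86°
S = 30 + 0.45 × (89 − 30) = 56.55 → 57%
L = 44 + 0.45 × (69 − 44) = 55.25 → 55%

(86, 57, 55)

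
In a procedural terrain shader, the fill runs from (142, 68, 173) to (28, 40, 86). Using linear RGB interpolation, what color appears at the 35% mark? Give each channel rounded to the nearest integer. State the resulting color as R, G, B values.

35% corresponds to t = 0.35.
R = 142 + 0.35 × (28 − 142) = 142 + 0.35 × -114 = 102.1 → 102
G = 68 + 0.35 × (40 − 68) = 68 + 0.35 × -28 = 58.2 → 58
B = 173 + 0.35 × (86 − 173) = 173 + 0.35 × -87 = 142.55 → 143
So the blended color is (102, 58, 143), about #663a8f.

(102, 58, 143)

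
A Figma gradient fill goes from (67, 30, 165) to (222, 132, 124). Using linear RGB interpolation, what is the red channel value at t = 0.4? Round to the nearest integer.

R = 67 + 0.4 × (222 − 67) = 129 → 129

129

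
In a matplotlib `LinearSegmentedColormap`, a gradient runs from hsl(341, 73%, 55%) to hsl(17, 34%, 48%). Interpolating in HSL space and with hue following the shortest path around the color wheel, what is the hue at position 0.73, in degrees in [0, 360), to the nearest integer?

7

Hue: 17 − 341 = -324°, but |-324| > 180 so the shorter arc goes the other way: Δh = -324 + 360 = 36°.
H = 341 + 0.73 × (36) = 367.28 → 367 → 367 mod 360 = 7°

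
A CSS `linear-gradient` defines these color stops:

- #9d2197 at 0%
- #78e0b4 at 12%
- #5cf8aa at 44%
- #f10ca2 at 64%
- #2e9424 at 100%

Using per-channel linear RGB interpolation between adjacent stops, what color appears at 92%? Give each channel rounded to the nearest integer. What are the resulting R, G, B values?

(89, 118, 64)

92% lies between the 64% and 100% stops, so the local fraction is t = (92 − 64)/(100 − 64) = 28/36 ≈ 0.7778.
#f10ca2 → (241, 12, 162); #2e9424 → (46, 148, 36).
R = 241 + 0.7778 × (46 − 241) = 89.329 → 89
G = 12 + 0.7778 × (148 − 12) = 117.781 → 118
B = 162 + 0.7778 × (36 − 162) = 63.997 → 64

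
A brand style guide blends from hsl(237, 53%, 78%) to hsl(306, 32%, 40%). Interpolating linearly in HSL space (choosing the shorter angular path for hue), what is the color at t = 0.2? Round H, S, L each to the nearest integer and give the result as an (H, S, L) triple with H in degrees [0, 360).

Hue arc: Δh = 306 − 237 = 69° (|Δh| ≤ 180, already the shorter path).
H = 237 + 0.2 × (69) = 250.8 → 251°
S = 53 + 0.2 × (32 − 53) = 48.8 → 49%
L = 78 + 0.2 × (40 − 78) = 70.4 → 70%

(251, 49, 70)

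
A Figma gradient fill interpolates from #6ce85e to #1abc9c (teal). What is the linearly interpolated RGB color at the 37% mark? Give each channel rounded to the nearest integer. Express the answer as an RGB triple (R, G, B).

(78, 216, 117)

#6ce85e → (108, 232, 94); #1abc9c → (26, 188, 156).
37% corresponds to t = 0.37.
R = 108 + 0.37 × (26 − 108) = 108 + 0.37 × -82 = 77.66 → 78
G = 232 + 0.37 × (188 − 232) = 232 + 0.37 × -44 = 215.72 → 216
B = 94 + 0.37 × (156 − 94) = 94 + 0.37 × 62 = 116.94 → 117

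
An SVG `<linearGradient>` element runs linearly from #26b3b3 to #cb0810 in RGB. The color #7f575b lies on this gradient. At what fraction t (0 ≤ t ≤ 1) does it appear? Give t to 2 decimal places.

Invert the lerp on the G channel (largest span, 171): t = (87 − 179) / (8 − 179) = -92/-171 = 0.53801.
Check on R: (127 − 38)/(203 − 38) = 0.5394 ✓

0.54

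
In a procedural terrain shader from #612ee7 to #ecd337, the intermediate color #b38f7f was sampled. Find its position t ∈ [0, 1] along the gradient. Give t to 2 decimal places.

0.59

Invert the lerp on the B channel (largest span, 176): t = (127 − 231) / (55 − 231) = -104/-176 = 0.59091.
Check on R: (179 − 97)/(236 − 97) = 0.5899 ✓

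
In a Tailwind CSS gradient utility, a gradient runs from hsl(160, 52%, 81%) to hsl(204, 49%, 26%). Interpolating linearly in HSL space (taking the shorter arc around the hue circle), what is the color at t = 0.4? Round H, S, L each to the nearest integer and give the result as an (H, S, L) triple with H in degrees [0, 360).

(178, 51, 59)

Hue arc: Δh = 204 − 160 = 44° (|Δh| ≤ 180, already the shorter path).
H = 160 + 0.4 × (44) = 177.6 → 178°
S = 52 + 0.4 × (49 − 52) = 50.8 → 51%
L = 81 + 0.4 × (26 − 81) = 59 → 59%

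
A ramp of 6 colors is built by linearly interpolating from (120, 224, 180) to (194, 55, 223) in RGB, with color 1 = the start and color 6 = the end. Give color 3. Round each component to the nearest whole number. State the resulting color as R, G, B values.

With 6 swatches and endpoints inclusive, swatch 3 sits at t = (3 − 1)/(6 − 1) = 2/5 ≈ 0.4.
R = 120 + 0.4 × (194 − 120) = 149.6 → 150
G = 224 + 0.4 × (55 − 224) = 156.4 → 156
B = 180 + 0.4 × (223 − 180) = 197.2 → 197

(150, 156, 197)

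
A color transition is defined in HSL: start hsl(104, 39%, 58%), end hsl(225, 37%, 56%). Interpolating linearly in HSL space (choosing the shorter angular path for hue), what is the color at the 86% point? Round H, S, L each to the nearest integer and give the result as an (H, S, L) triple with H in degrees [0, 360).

Hue arc: Δh = 225 − 104 = 121° (|Δh| ≤ 180, already the shorter path).
H = 104 + 0.86 × (121) = 208.06 → 208°
S = 39 + 0.86 × (37 − 39) = 37.28 → 37%
L = 58 + 0.86 × (56 − 58) = 56.28 → 56%

(208, 37, 56)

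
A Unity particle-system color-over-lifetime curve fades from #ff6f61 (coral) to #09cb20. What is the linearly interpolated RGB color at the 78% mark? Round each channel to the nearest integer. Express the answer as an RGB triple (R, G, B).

#ff6f61 → (255, 111, 97); #09cb20 → (9, 203, 32).
78% corresponds to t = 0.78.
R = 255 + 0.78 × (9 − 255) = 255 + 0.78 × -246 = 63.12 → 63
G = 111 + 0.78 × (203 − 111) = 111 + 0.78 × 92 = 182.76 → 183
B = 97 + 0.78 × (32 − 97) = 97 + 0.78 × -65 = 46.3 → 46

(63, 183, 46)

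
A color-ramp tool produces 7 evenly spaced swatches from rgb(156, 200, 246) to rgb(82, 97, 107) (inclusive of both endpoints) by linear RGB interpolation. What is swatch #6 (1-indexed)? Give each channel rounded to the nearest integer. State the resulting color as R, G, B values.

(94, 114, 130)

With 7 swatches and endpoints inclusive, swatch 6 sits at t = (6 − 1)/(7 − 1) = 5/6 ≈ 0.8333.
R = 156 + 0.8333 × (82 − 156) = 94.336 → 94
G = 200 + 0.8333 × (97 − 200) = 114.17 → 114
B = 246 + 0.8333 × (107 − 246) = 130.171 → 130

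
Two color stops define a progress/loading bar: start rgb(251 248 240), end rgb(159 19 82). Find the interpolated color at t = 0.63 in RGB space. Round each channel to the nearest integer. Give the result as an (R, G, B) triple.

R = 251 + 0.63 × (159 − 251) = 251 + 0.63 × -92 = 193.04 → 193
G = 248 + 0.63 × (19 − 248) = 248 + 0.63 × -229 = 103.73 → 104
B = 240 + 0.63 × (82 − 240) = 240 + 0.63 × -158 = 140.46 → 140
So the blended color is (193, 104, 140), about #c1688c.

(193, 104, 140)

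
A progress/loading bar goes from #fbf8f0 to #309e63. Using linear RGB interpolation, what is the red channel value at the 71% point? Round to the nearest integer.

R₁ = 251 (from #fbf8f0), R₂ = 48 (from #309e63).
R = 251 + 0.71 × (48 − 251) = 106.87 → 107

107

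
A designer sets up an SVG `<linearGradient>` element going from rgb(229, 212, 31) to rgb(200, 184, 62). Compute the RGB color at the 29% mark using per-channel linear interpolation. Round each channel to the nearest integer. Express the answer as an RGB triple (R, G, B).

(221, 204, 40)

29% corresponds to t = 0.29.
R = 229 + 0.29 × (200 − 229) = 229 + 0.29 × -29 = 220.59 → 221
G = 212 + 0.29 × (184 − 212) = 212 + 0.29 × -28 = 203.88 → 204
B = 31 + 0.29 × (62 − 31) = 31 + 0.29 × 31 = 39.99 → 40
So the blended color is (221, 204, 40), about #ddcc28.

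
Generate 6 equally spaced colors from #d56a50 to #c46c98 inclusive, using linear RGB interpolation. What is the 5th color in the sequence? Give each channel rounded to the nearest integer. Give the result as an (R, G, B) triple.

With 6 swatches and endpoints inclusive, swatch 5 sits at t = (5 − 1)/(6 − 1) = 4/5 ≈ 0.8.
#d56a50 → (213, 106, 80); #c46c98 → (196, 108, 152).
R = 213 + 0.8 × (196 − 213) = 199.4 → 199
G = 106 + 0.8 × (108 − 106) = 107.6 → 108
B = 80 + 0.8 × (152 − 80) = 137.6 → 138

(199, 108, 138)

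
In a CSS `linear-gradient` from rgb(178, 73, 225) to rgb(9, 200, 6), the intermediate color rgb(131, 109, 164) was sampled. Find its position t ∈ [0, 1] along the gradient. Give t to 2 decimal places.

0.28

Invert the lerp on the B channel (largest span, 219): t = (164 − 225) / (6 − 225) = -61/-219 = 0.27854.
Check on R: (131 − 178)/(9 − 178) = 0.2781 ✓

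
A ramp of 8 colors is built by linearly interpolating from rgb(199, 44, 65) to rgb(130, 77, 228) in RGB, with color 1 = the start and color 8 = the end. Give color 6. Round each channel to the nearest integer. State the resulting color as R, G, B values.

(150, 68, 181)

With 8 swatches and endpoints inclusive, swatch 6 sits at t = (6 − 1)/(8 − 1) = 5/7 ≈ 0.7143.
R = 199 + 0.7143 × (130 − 199) = 149.713 → 150
G = 44 + 0.7143 × (77 − 44) = 67.572 → 68
B = 65 + 0.7143 × (228 − 65) = 181.431 → 181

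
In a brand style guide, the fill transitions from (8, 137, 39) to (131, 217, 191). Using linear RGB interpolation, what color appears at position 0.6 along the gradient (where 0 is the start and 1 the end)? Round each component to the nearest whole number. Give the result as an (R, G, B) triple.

R = 8 + 0.6 × (131 − 8) = 8 + 0.6 × 123 = 81.8 → 82
G = 137 + 0.6 × (217 − 137) = 137 + 0.6 × 80 = 185 → 185
B = 39 + 0.6 × (191 − 39) = 39 + 0.6 × 152 = 130.2 → 130

(82, 185, 130)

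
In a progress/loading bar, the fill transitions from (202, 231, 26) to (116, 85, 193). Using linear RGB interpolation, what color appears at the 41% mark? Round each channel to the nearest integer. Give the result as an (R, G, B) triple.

41% corresponds to t = 0.41.
R = 202 + 0.41 × (116 − 202) = 202 + 0.41 × -86 = 166.74 → 167
G = 231 + 0.41 × (85 − 231) = 231 + 0.41 × -146 = 171.14 → 171
B = 26 + 0.41 × (193 − 26) = 26 + 0.41 × 167 = 94.47 → 94

(167, 171, 94)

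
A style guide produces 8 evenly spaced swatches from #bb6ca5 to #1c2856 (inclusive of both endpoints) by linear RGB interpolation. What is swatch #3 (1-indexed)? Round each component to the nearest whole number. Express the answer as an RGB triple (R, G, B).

(142, 89, 142)

With 8 swatches and endpoints inclusive, swatch 3 sits at t = (3 − 1)/(8 − 1) = 2/7 ≈ 0.2857.
#bb6ca5 → (187, 108, 165); #1c2856 → (28, 40, 86).
R = 187 + 0.2857 × (28 − 187) = 141.574 → 142
G = 108 + 0.2857 × (40 − 108) = 88.572 → 89
B = 165 + 0.2857 × (86 − 165) = 142.43 → 142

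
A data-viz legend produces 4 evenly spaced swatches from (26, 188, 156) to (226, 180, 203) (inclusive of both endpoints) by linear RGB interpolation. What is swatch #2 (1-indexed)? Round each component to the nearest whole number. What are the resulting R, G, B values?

(93, 185, 172)

With 4 swatches and endpoints inclusive, swatch 2 sits at t = (2 − 1)/(4 − 1) = 1/3 ≈ 0.3333.
R = 26 + 0.3333 × (226 − 26) = 92.66 → 93
G = 188 + 0.3333 × (180 − 188) = 185.334 → 185
B = 156 + 0.3333 × (203 − 156) = 171.665 → 172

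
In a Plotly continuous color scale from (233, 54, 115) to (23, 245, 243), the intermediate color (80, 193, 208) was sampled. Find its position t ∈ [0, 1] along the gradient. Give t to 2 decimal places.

0.73

Invert the lerp on the R channel (largest span, 210): t = (80 − 233) / (23 − 233) = -153/-210 = 0.72857.
Check on G: (193 − 54)/(245 − 54) = 0.7277 ✓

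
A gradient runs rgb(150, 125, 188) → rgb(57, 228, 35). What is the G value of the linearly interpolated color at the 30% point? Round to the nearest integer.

G = 125 + 0.3 × (228 − 125) = 155.9 → 156

156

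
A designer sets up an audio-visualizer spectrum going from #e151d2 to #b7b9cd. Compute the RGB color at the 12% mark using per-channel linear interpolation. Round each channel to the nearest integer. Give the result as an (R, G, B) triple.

#e151d2 → (225, 81, 210); #b7b9cd → (183, 185, 205).
12% corresponds to t = 0.12.
R = 225 + 0.12 × (183 − 225) = 225 + 0.12 × -42 = 219.96 → 220
G = 81 + 0.12 × (185 − 81) = 81 + 0.12 × 104 = 93.48 → 93
B = 210 + 0.12 × (205 − 210) = 210 + 0.12 × -5 = 209.4 → 209

(220, 93, 209)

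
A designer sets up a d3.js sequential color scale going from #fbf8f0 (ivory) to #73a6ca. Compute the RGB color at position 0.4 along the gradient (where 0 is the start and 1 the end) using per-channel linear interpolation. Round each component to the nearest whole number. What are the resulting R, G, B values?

(197, 215, 225)

#fbf8f0 → (251, 248, 240); #73a6ca → (115, 166, 202).
R = 251 + 0.4 × (115 − 251) = 251 + 0.4 × -136 = 196.6 → 197
G = 248 + 0.4 × (166 − 248) = 248 + 0.4 × -82 = 215.2 → 215
B = 240 + 0.4 × (202 − 240) = 240 + 0.4 × -38 = 224.8 → 225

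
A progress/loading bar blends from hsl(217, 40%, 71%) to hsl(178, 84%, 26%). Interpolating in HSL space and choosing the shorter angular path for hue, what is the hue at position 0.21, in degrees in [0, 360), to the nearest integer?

Hue arc: Δh = 178 − 217 = -39° (|Δh| ≤ 180, already the shorter path).
H = 217 + 0.21 × (-39) = 208.81 → 209°

209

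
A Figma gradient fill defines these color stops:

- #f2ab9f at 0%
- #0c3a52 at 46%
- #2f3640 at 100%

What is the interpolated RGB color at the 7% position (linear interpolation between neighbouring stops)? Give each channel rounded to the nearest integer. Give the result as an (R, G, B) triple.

(207, 154, 147)

7% lies between the 0% and 46% stops, so the local fraction is t = (7 − 0)/(46 − 0) = 7/46 ≈ 0.1522.
#f2ab9f → (242, 171, 159); #0c3a52 → (12, 58, 82).
R = 242 + 0.1522 × (12 − 242) = 206.994 → 207
G = 171 + 0.1522 × (58 − 171) = 153.801 → 154
B = 159 + 0.1522 × (82 − 159) = 147.281 → 147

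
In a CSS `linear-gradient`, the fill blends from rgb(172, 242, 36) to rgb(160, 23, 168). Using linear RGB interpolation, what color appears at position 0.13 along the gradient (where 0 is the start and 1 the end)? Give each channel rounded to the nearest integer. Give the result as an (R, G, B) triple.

R = 172 + 0.13 × (160 − 172) = 172 + 0.13 × -12 = 170.44 → 170
G = 242 + 0.13 × (23 − 242) = 242 + 0.13 × -219 = 213.53 → 214
B = 36 + 0.13 × (168 − 36) = 36 + 0.13 × 132 = 53.16 → 53
So the blended color is (170, 214, 53), about #aad635.

(170, 214, 53)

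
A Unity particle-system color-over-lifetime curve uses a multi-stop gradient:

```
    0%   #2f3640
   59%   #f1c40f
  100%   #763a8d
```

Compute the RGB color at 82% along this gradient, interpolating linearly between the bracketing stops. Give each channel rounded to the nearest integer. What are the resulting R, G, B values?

82% lies between the 59% and 100% stops, so the local fraction is t = (82 − 59)/(100 − 59) = 23/41 ≈ 0.561.
#f1c40f → (241, 196, 15); #763a8d → (118, 58, 141).
R = 241 + 0.561 × (118 − 241) = 171.997 → 172
G = 196 + 0.561 × (58 − 196) = 118.582 → 119
B = 15 + 0.561 × (141 − 15) = 85.686 → 86

(172, 119, 86)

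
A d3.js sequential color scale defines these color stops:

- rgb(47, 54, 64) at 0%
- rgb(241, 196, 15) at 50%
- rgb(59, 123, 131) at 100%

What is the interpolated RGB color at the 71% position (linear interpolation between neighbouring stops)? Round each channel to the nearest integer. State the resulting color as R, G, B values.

(165, 165, 64)

71% lies between the 50% and 100% stops, so the local fraction is t = (71 − 50)/(100 − 50) = 21/50 ≈ 0.42.
R = 241 + 0.42 × (59 − 241) = 164.56 → 165
G = 196 + 0.42 × (123 − 196) = 165.34 → 165
B = 15 + 0.42 × (131 − 15) = 63.72 → 64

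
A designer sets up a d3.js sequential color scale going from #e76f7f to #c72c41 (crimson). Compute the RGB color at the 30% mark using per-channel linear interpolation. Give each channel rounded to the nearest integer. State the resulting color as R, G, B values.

(221, 91, 108)

#e76f7f → (231, 111, 127); #c72c41 → (199, 44, 65).
30% corresponds to t = 0.3.
R = 231 + 0.3 × (199 − 231) = 231 + 0.3 × -32 = 221.4 → 221
G = 111 + 0.3 × (44 − 111) = 111 + 0.3 × -67 = 90.9 → 91
B = 127 + 0.3 × (65 − 127) = 127 + 0.3 × -62 = 108.4 → 108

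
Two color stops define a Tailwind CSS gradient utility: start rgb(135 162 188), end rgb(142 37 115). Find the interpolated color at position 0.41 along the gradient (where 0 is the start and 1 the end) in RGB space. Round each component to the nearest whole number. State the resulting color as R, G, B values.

R = 135 + 0.41 × (142 − 135) = 135 + 0.41 × 7 = 137.87 → 138
G = 162 + 0.41 × (37 − 162) = 162 + 0.41 × -125 = 110.75 → 111
B = 188 + 0.41 × (115 − 188) = 188 + 0.41 × -73 = 158.07 → 158

(138, 111, 158)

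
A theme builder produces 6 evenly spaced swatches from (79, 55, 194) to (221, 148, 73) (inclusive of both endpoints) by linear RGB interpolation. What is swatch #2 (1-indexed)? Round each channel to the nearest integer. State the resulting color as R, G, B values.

(107, 74, 170)

With 6 swatches and endpoints inclusive, swatch 2 sits at t = (2 − 1)/(6 − 1) = 1/5 ≈ 0.2.
R = 79 + 0.2 × (221 − 79) = 107.4 → 107
G = 55 + 0.2 × (148 − 55) = 73.6 → 74
B = 194 + 0.2 × (73 − 194) = 169.8 → 170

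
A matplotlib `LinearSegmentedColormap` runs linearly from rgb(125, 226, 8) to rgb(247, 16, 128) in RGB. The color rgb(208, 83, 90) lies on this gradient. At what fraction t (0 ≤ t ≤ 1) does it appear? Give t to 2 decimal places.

0.68

Invert the lerp on the G channel (largest span, 210): t = (83 − 226) / (16 − 226) = -143/-210 = 0.68095.
Check on R: (208 − 125)/(247 − 125) = 0.6803 ✓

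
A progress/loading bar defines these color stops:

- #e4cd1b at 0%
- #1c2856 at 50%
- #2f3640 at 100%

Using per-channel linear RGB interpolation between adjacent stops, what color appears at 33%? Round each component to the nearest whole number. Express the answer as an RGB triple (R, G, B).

33% lies between the 0% and 50% stops, so the local fraction is t = (33 − 0)/(50 − 0) = 33/50 ≈ 0.66.
#e4cd1b → (228, 205, 27); #1c2856 → (28, 40, 86).
R = 228 + 0.66 × (28 − 228) = 96 → 96
G = 205 + 0.66 × (40 − 205) = 96.1 → 96
B = 27 + 0.66 × (86 − 27) = 65.94 → 66

(96, 96, 66)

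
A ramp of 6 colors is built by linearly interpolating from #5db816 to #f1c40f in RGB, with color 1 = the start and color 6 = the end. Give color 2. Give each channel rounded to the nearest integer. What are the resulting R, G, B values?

(123, 186, 21)

With 6 swatches and endpoints inclusive, swatch 2 sits at t = (2 − 1)/(6 − 1) = 1/5 ≈ 0.2.
#5db816 → (93, 184, 22); #f1c40f → (241, 196, 15).
R = 93 + 0.2 × (241 − 93) = 122.6 → 123
G = 184 + 0.2 × (196 − 184) = 186.4 → 186
B = 22 + 0.2 × (15 − 22) = 20.6 → 21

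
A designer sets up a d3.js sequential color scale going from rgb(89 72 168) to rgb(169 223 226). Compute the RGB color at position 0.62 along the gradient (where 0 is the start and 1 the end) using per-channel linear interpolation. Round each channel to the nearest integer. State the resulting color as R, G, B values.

R = 89 + 0.62 × (169 − 89) = 89 + 0.62 × 80 = 138.6 → 139
G = 72 + 0.62 × (223 − 72) = 72 + 0.62 × 151 = 165.62 → 166
B = 168 + 0.62 × (226 − 168) = 168 + 0.62 × 58 = 203.96 → 204

(139, 166, 204)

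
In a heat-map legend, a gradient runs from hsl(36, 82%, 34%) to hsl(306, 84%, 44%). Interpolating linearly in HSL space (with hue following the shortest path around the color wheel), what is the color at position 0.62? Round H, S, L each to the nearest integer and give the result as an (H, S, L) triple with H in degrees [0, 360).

(340, 83, 40)

Hue: 306 − 36 = 270°, but |270| > 180 so the shorter arc goes the other way: Δh = 270 − 360 = -90°.
H = 36 + 0.62 × (-90) = -19.8 → -20 → -20 mod 360 = 340°
S = 82 + 0.62 × (84 − 82) = 83.24 → 83%
L = 34 + 0.62 × (44 − 34) = 40.2 → 40%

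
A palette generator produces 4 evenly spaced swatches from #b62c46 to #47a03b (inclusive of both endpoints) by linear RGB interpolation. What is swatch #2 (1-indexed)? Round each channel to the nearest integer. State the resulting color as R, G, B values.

(145, 83, 66)

With 4 swatches and endpoints inclusive, swatch 2 sits at t = (2 − 1)/(4 − 1) = 1/3 ≈ 0.3333.
#b62c46 → (182, 44, 70); #47a03b → (71, 160, 59).
R = 182 + 0.3333 × (71 − 182) = 145.004 → 145
G = 44 + 0.3333 × (160 − 44) = 82.663 → 83
B = 70 + 0.3333 × (59 − 70) = 66.334 → 66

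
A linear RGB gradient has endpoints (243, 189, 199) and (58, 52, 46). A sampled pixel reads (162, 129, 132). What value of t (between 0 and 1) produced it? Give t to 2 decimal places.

0.44

Invert the lerp on the R channel (largest span, 185): t = (162 − 243) / (58 − 243) = -81/-185 = 0.43784.
Check on G: (129 − 189)/(52 − 189) = 0.438 ✓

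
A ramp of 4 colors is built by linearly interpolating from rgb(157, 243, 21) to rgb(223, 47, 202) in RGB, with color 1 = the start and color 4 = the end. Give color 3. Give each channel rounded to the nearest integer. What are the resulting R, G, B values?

With 4 swatches and endpoints inclusive, swatch 3 sits at t = (3 − 1)/(4 − 1) = 2/3 ≈ 0.6667.
R = 157 + 0.6667 × (223 − 157) = 201.002 → 201
G = 243 + 0.6667 × (47 − 243) = 112.327 → 112
B = 21 + 0.6667 × (202 − 21) = 141.673 → 142

(201, 112, 142)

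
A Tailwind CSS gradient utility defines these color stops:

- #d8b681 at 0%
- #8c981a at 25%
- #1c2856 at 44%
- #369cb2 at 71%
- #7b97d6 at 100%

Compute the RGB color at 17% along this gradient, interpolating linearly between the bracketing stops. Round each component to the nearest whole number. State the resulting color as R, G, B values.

17% lies between the 0% and 25% stops, so the local fraction is t = (17 − 0)/(25 − 0) = 17/25 ≈ 0.68.
#d8b681 → (216, 182, 129); #8c981a → (140, 152, 26).
R = 216 + 0.68 × (140 − 216) = 164.32 → 164
G = 182 + 0.68 × (152 − 182) = 161.6 → 162
B = 129 + 0.68 × (26 − 129) = 58.96 → 59

(164, 162, 59)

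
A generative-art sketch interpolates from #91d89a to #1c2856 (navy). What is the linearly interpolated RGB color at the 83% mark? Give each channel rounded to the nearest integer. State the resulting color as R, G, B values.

#91d89a → (145, 216, 154); #1c2856 → (28, 40, 86).
83% corresponds to t = 0.83.
R = 145 + 0.83 × (28 − 145) = 145 + 0.83 × -117 = 47.89 → 48
G = 216 + 0.83 × (40 − 216) = 216 + 0.83 × -176 = 69.92 → 70
B = 154 + 0.83 × (86 − 154) = 154 + 0.83 × -68 = 97.56 → 98
So the blended color is (48, 70, 98), about #304662.

(48, 70, 98)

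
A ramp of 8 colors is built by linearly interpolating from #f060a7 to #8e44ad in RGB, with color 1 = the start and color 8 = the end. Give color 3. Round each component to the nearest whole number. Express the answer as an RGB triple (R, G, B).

With 8 swatches and endpoints inclusive, swatch 3 sits at t = (3 − 1)/(8 − 1) = 2/7 ≈ 0.2857.
#f060a7 → (240, 96, 167); #8e44ad → (142, 68, 173).
R = 240 + 0.2857 × (142 − 240) = 212.001 → 212
G = 96 + 0.2857 × (68 − 96) = 88 → 88
B = 167 + 0.2857 × (173 − 167) = 168.714 → 169

(212, 88, 169)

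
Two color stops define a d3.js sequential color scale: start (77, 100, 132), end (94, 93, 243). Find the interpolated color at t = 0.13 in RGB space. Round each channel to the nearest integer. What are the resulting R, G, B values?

R = 77 + 0.13 × (94 − 77) = 77 + 0.13 × 17 = 79.21 → 79
G = 100 + 0.13 × (93 − 100) = 100 + 0.13 × -7 = 99.09 → 99
B = 132 + 0.13 × (243 − 132) = 132 + 0.13 × 111 = 146.43 → 146

(79, 99, 146)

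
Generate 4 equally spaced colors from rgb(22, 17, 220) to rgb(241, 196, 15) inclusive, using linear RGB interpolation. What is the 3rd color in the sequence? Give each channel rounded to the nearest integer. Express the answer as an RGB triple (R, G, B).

With 4 swatches and endpoints inclusive, swatch 3 sits at t = (3 − 1)/(4 − 1) = 2/3 ≈ 0.6667.
R = 22 + 0.6667 × (241 − 22) = 168.007 → 168
G = 17 + 0.6667 × (196 − 17) = 136.339 → 136
B = 220 + 0.6667 × (15 − 220) = 83.327 → 83

(168, 136, 83)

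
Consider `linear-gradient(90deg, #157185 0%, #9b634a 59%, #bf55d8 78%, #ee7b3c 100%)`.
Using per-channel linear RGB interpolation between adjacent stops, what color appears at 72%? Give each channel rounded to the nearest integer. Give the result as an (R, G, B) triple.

(180, 89, 171)

72% lies between the 59% and 78% stops, so the local fraction is t = (72 − 59)/(78 − 59) = 13/19 ≈ 0.6842.
#9b634a → (155, 99, 74); #bf55d8 → (191, 85, 216).
R = 155 + 0.6842 × (191 − 155) = 179.631 → 180
G = 99 + 0.6842 × (85 − 99) = 89.421 → 89
B = 74 + 0.6842 × (216 − 74) = 171.156 → 171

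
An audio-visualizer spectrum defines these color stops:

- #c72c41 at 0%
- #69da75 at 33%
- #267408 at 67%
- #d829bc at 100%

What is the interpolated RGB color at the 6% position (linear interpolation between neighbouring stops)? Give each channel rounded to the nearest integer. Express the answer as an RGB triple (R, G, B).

6% lies between the 0% and 33% stops, so the local fraction is t = (6 − 0)/(33 − 0) = 6/33 ≈ 0.1818.
#c72c41 → (199, 44, 65); #69da75 → (105, 218, 117).
R = 199 + 0.1818 × (105 − 199) = 181.911 → 182
G = 44 + 0.1818 × (218 − 44) = 75.633 → 76
B = 65 + 0.1818 × (117 − 65) = 74.454 → 74

(182, 76, 74)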